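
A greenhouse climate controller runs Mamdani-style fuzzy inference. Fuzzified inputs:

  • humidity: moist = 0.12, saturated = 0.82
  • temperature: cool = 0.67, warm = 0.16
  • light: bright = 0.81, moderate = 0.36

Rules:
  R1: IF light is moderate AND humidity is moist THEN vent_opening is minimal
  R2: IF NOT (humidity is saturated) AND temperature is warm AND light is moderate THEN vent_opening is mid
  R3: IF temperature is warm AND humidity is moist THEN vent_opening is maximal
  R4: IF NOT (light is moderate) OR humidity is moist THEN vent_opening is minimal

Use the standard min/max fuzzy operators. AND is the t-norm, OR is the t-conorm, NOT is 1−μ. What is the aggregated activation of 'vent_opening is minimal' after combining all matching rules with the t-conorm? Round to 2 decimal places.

0.64

R1: moderate=0.36, moist=0.12; AND[min(a, b)] → w = 0.12
R2: ¬saturated=1−0.82=0.18, warm=0.16, moderate=0.36; AND[min(a, b)] → w = 0.16
R3: warm=0.16, moist=0.12; AND[min(a, b)] → w = 0.12
R4: ¬moderate=1−0.36=0.64, moist=0.12; OR[max(a, b)] → w = 0.64
Rules with consequent 'minimal': {R1, R4} → strengths 0.12, 0.64
Aggregate via t-conorm [max(a, b)]: 0.64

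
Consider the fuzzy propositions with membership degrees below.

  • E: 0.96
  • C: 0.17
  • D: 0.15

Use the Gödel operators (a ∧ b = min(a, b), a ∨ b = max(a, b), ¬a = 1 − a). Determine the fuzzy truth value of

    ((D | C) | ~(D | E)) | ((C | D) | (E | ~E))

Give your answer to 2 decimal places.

0.96

D | C = max(a, b) on (0.15, 0.17) = 0.17
D | E = max(a, b) on (0.15, 0.96) = 0.96
~(D | E) = 1 − 0.96 = 0.04
(D | C) | ~(D | E) = max(a, b) on (0.17, 0.04) = 0.17
C | D = max(a, b) on (0.17, 0.15) = 0.17
~E = 1 − 0.96 = 0.04
E | ~E = max(a, b) on (0.96, 0.04) = 0.96
(C | D) | (E | ~E) = max(a, b) on (0.17, 0.96) = 0.96
((D | C) | ~(D | E)) | ((C | D) | (E | ~E)) = max(a, b) on (0.17, 0.96) = 0.96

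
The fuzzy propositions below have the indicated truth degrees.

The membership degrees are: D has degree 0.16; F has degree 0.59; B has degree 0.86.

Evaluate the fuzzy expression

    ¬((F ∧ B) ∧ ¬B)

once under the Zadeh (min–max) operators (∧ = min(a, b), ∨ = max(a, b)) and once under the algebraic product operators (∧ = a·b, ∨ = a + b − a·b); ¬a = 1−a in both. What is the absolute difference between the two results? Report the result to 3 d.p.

0.069

Under Zadeh (min–max):
  F ∧ B = min(a, b) on (0.59, 0.86) = 0.59
  ¬B = 1 − 0.86 = 0.14
  (F ∧ B) ∧ ¬B = min(a, b) on (0.59, 0.14) = 0.14
  ¬((F ∧ B) ∧ ¬B) = 1 − 0.14 = 0.86
  → value = 0.8600
Under algebraic product:
  F ∧ B = a·b on (0.5900, 0.8600) = 0.5074
  ¬B = 1 − 0.8600 = 0.1400
  (F ∧ B) ∧ ¬B = a·b on (0.5074, 0.1400) = 0.0710
  ¬((F ∧ B) ∧ ¬B) = 1 − 0.0710 = 0.9290
  → value = 0.9290
|0.8600 − 0.9290| = 0.069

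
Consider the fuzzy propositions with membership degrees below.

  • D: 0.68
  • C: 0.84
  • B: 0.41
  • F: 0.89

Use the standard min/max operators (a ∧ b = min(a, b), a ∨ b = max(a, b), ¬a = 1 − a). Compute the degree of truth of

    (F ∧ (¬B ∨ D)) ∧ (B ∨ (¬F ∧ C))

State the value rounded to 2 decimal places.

0.41

¬B = 1 − 0.41 = 0.59
¬B ∨ D = max(a, b) on (0.59, 0.68) = 0.68
F ∧ (¬B ∨ D) = min(a, b) on (0.89, 0.68) = 0.68
¬F = 1 − 0.89 = 0.11
¬F ∧ C = min(a, b) on (0.11, 0.84) = 0.11
B ∨ (¬F ∧ C) = max(a, b) on (0.41, 0.11) = 0.41
(F ∧ (¬B ∨ D)) ∧ (B ∨ (¬F ∧ C)) = min(a, b) on (0.68, 0.41) = 0.41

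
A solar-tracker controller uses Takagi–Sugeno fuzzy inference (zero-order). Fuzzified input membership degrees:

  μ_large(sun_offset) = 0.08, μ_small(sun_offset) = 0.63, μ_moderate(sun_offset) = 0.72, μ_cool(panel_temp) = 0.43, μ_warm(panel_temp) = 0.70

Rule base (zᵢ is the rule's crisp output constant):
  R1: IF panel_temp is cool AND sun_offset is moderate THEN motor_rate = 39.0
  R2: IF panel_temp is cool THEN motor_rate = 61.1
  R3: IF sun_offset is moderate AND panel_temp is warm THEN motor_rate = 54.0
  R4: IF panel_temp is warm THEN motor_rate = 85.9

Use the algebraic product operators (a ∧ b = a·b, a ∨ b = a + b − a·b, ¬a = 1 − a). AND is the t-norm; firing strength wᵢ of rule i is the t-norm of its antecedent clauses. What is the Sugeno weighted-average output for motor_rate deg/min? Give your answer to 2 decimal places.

R1 (z=39.0): cool=0.43, moderate=0.72; AND[a·b] → w = 0.3096
R2 (z=61.1): cool=0.43 → w = 0.4300
R3 (z=54.0): moderate=0.72, warm=0.70; AND[a·b] → w = 0.5040
R4 (z=85.9): warm=0.70 → w = 0.7000
Weighted average = (0.3096·39.0 + 0.4300·61.1 + 0.5040·54.0 + 0.7000·85.9) / (0.3096 + 0.4300 + 0.5040 + 0.7000)
  = 125.6934 / 1.9436 = 64.67

64.67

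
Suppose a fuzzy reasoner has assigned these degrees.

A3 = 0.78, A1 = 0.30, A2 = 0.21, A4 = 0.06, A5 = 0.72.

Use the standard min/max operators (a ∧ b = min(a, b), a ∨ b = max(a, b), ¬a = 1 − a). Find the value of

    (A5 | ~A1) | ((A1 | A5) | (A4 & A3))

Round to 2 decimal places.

~A1 = 1 − 0.30 = 0.70
A5 | ~A1 = max(a, b) on (0.72, 0.70) = 0.72
A1 | A5 = max(a, b) on (0.30, 0.72) = 0.72
A4 & A3 = min(a, b) on (0.06, 0.78) = 0.06
(A1 | A5) | (A4 & A3) = max(a, b) on (0.72, 0.06) = 0.72
(A5 | ~A1) | ((A1 | A5) | (A4 & A3)) = max(a, b) on (0.72, 0.72) = 0.72

0.72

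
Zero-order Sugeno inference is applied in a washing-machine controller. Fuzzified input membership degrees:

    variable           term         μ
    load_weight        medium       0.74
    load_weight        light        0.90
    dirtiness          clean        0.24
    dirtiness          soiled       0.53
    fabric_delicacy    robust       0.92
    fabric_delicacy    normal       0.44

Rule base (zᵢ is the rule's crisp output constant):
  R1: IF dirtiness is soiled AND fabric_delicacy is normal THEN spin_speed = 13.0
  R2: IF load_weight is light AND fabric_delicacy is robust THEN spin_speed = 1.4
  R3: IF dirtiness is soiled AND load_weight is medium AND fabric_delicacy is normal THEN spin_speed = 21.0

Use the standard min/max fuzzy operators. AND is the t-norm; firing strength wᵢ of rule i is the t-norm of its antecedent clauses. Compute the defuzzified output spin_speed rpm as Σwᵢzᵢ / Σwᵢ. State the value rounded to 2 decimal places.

9.11

R1 (z=13.0): soiled=0.53, normal=0.44; AND[min(a, b)] → w = 0.44
R2 (z=1.4): light=0.90, robust=0.92; AND[min(a, b)] → w = 0.90
R3 (z=21.0): soiled=0.53, medium=0.74, normal=0.44; AND[min(a, b)] → w = 0.44
Weighted average = (0.44·13.0 + 0.90·1.4 + 0.44·21.0) / (0.44 + 0.90 + 0.44)
  = 16.2200 / 1.7800 = 9.11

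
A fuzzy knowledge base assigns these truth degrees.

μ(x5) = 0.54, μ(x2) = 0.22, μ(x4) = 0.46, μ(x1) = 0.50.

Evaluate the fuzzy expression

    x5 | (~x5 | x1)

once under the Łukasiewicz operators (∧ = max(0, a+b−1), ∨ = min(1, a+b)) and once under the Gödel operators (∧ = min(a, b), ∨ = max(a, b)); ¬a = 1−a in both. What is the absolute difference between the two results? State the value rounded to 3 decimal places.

0.460

Under Łukasiewicz:
  ~x5 = 1 − 0.54 = 0.46
  ~x5 | x1 = min(1, a+b) on (0.46, 0.50) = 0.96
  x5 | (~x5 | x1) = min(1, a+b) on (0.54, 0.96) = 1.00
  → value = 1.0000
Under Gödel:
  ~x5 = 1 − 0.54 = 0.46
  ~x5 | x1 = max(a, b) on (0.46, 0.50) = 0.50
  x5 | (~x5 | x1) = max(a, b) on (0.54, 0.50) = 0.54
  → value = 0.5400
|1.0000 − 0.5400| = 0.460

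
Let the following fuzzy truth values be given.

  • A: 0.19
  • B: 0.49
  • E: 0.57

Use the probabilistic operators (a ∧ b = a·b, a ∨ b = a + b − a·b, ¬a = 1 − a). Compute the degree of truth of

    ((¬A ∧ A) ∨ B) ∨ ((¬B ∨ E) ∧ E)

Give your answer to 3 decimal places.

0.763

¬A = 1 − 0.1900 = 0.8100
¬A ∧ A = a·b on (0.8100, 0.1900) = 0.1539
(¬A ∧ A) ∨ B = a + b − a·b on (0.1539, 0.4900) = 0.5685
¬B = 1 − 0.4900 = 0.5100
¬B ∨ E = a + b − a·b on (0.5100, 0.5700) = 0.7893
(¬B ∨ E) ∧ E = a·b on (0.7893, 0.5700) = 0.4499
((¬A ∧ A) ∨ B) ∨ ((¬B ∨ E) ∧ E) = a + b − a·b on (0.5685, 0.4499) = 0.7626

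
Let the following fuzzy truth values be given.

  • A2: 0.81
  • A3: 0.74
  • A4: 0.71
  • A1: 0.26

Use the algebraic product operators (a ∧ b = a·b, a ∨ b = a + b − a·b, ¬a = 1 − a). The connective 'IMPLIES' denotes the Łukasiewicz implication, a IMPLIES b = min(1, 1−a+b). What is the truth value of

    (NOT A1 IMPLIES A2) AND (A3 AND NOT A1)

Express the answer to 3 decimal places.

0.548

NOT A1 = 1 − 0.2600 = 0.7400
NOT A1 IMPLIES A2  [Łukasiewicz: min(1, 1−a+b)] with a=0.7400, b=0.8100 → 1.0000
NOT A1 = 1 − 0.2600 = 0.7400
A3 AND NOT A1 = a·b on (0.7400, 0.7400) = 0.5476
(NOT A1 IMPLIES A2) AND (A3 AND NOT A1) = a·b on (1.0000, 0.5476) = 0.5476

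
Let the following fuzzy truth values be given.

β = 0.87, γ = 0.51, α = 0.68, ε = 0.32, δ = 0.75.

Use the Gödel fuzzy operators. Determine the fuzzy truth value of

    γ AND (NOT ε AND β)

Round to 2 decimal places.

0.51

NOT ε = 1 − 0.32 = 0.68
NOT ε AND β = min(a, b) on (0.68, 0.87) = 0.68
γ AND (NOT ε AND β) = min(a, b) on (0.51, 0.68) = 0.51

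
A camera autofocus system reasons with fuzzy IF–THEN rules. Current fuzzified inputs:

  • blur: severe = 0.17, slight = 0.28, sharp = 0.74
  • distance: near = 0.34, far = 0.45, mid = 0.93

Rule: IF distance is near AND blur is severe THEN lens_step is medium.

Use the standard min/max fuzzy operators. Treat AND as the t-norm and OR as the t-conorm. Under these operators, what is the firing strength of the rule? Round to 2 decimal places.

0.17

firing strength: near=0.34, severe=0.17; AND[min(a, b)] → w = 0.17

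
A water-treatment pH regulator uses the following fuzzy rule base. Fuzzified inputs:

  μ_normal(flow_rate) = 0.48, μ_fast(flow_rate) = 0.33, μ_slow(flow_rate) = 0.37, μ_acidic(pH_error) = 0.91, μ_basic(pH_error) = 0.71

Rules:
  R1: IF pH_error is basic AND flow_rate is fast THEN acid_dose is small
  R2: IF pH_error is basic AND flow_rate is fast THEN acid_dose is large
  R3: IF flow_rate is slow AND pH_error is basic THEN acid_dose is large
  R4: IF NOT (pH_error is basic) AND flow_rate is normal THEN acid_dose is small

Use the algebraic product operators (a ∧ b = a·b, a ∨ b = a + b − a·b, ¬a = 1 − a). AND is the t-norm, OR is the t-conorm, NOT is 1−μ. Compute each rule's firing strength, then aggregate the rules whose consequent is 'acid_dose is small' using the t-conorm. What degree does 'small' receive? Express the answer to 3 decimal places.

R1: basic=0.71, fast=0.33; AND[a·b] → w = 0.2343
R2: basic=0.71, fast=0.33; AND[a·b] → w = 0.2343
R3: slow=0.37, basic=0.71; AND[a·b] → w = 0.2627
R4: ¬basic=1−0.71=0.29, normal=0.48; AND[a·b] → w = 0.1392
Rules with consequent 'small': {R1, R4} → strengths 0.2343, 0.1392
Aggregate via t-conorm [a + b − a·b]: 0.3409

0.341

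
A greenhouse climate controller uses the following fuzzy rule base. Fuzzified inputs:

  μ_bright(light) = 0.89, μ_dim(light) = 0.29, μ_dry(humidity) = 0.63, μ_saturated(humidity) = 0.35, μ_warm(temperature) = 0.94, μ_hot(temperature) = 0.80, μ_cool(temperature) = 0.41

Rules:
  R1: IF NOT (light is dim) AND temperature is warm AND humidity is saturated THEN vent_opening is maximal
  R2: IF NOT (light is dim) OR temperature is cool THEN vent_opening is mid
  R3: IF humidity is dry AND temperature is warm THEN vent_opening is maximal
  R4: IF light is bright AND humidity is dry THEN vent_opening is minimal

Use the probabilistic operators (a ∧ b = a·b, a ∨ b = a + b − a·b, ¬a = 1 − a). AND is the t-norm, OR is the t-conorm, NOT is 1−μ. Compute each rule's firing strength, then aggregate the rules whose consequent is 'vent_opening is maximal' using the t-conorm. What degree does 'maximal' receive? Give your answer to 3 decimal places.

R1: ¬dim=1−0.29=0.71, warm=0.94, saturated=0.35; AND[a·b] → w = 0.2336
R2: ¬dim=1−0.29=0.71, cool=0.41; OR[a + b − a·b] → w = 0.8289
R3: dry=0.63, warm=0.94; AND[a·b] → w = 0.5922
R4: bright=0.89, dry=0.63; AND[a·b] → w = 0.5607
Rules with consequent 'maximal': {R1, R3} → strengths 0.2336, 0.5922
Aggregate via t-conorm [a + b − a·b]: 0.6875

0.687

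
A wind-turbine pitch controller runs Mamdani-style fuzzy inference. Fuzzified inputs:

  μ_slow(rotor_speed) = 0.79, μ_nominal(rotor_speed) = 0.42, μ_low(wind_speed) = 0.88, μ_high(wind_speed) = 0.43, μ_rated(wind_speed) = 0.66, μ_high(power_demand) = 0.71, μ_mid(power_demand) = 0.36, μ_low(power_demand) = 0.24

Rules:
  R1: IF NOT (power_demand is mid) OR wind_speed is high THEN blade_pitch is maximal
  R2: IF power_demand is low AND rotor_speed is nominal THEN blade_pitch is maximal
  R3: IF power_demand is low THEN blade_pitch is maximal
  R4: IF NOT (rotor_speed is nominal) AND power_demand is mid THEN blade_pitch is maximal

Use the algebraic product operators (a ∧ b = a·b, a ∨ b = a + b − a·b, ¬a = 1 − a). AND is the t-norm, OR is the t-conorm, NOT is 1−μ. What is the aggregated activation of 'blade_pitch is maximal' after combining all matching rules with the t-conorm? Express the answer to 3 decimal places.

R1: ¬mid=1−0.36=0.64, high=0.43; OR[a + b − a·b] → w = 0.7948
R2: low=0.24, nominal=0.42; AND[a·b] → w = 0.1008
R3: low=0.24 → w = 0.2400
R4: ¬nominal=1−0.42=0.58, mid=0.36; AND[a·b] → w = 0.2088
Rules with consequent 'maximal': {R1, R2, R3, R4} → strengths 0.7948, 0.1008, 0.2400, 0.2088
Aggregate via t-conorm [a + b − a·b]: 0.8890

0.889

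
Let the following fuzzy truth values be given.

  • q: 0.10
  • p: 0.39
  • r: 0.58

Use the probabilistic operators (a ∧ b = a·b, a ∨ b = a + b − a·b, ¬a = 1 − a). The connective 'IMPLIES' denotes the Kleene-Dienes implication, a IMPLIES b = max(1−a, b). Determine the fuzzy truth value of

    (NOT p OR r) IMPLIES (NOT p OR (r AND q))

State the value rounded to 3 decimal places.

NOT p = 1 − 0.3900 = 0.6100
NOT p OR r = a + b − a·b on (0.6100, 0.5800) = 0.8362
NOT p = 1 − 0.3900 = 0.6100
r AND q = a·b on (0.5800, 0.1000) = 0.0580
NOT p OR (r AND q) = a + b − a·b on (0.6100, 0.0580) = 0.6326
(NOT p OR r) IMPLIES (NOT p OR (r AND q))  [Kleene-Dienes: max(1−a, b)] with a=0.8362, b=0.6326 → 0.6326

0.633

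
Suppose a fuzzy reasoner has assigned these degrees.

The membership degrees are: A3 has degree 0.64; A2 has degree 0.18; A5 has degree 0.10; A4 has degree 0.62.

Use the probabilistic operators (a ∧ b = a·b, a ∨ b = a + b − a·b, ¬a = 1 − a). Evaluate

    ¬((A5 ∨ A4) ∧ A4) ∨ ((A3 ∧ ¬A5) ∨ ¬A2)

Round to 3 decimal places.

0.969

A5 ∨ A4 = a + b − a·b on (0.1000, 0.6200) = 0.6580
(A5 ∨ A4) ∧ A4 = a·b on (0.6580, 0.6200) = 0.4080
¬((A5 ∨ A4) ∧ A4) = 1 − 0.4080 = 0.5920
¬A5 = 1 − 0.1000 = 0.9000
A3 ∧ ¬A5 = a·b on (0.6400, 0.9000) = 0.5760
¬A2 = 1 − 0.1800 = 0.8200
(A3 ∧ ¬A5) ∨ ¬A2 = a + b − a·b on (0.5760, 0.8200) = 0.9237
¬((A5 ∨ A4) ∧ A4) ∨ ((A3 ∧ ¬A5) ∨ ¬A2) = a + b − a·b on (0.5920, 0.9237) = 0.9689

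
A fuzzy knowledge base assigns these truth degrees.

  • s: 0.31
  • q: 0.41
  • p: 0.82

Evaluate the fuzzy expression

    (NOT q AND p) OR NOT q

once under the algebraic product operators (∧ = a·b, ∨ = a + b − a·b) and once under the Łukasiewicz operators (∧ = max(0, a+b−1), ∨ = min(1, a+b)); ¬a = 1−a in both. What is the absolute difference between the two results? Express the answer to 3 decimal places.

0.212

Under algebraic product:
  NOT q = 1 − 0.4100 = 0.5900
  NOT q AND p = a·b on (0.5900, 0.8200) = 0.4838
  NOT q = 1 − 0.4100 = 0.5900
  (NOT q AND p) OR NOT q = a + b − a·b on (0.4838, 0.5900) = 0.7884
  → value = 0.7884
Under Łukasiewicz:
  NOT q = 1 − 0.41 = 0.59
  NOT q AND p = max(0, a+b−1) on (0.59, 0.82) = 0.41
  NOT q = 1 − 0.41 = 0.59
  (NOT q AND p) OR NOT q = min(1, a+b) on (0.41, 0.59) = 1.00
  → value = 1.0000
|0.7884 − 1.0000| = 0.212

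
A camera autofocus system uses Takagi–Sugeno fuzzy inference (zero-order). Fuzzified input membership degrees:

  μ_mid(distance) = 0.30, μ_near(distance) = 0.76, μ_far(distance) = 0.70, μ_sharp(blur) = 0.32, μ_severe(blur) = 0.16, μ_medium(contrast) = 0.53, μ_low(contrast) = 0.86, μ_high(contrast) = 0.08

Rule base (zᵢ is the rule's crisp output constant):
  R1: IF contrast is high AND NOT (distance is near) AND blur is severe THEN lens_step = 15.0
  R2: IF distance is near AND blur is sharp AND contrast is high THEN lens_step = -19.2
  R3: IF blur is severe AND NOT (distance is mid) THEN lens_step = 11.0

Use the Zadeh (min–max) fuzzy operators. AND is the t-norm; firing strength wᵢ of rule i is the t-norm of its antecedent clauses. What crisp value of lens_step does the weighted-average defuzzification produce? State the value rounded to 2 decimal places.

4.45

R1 (z=15.0): high=0.08, ¬near=1−0.76=0.24, severe=0.16; AND[min(a, b)] → w = 0.08
R2 (z=-19.2): near=0.76, sharp=0.32, high=0.08; AND[min(a, b)] → w = 0.08
R3 (z=11.0): severe=0.16, ¬mid=1−0.30=0.70; AND[min(a, b)] → w = 0.16
Weighted average = (0.08·15.0 + 0.08·-19.2 + 0.16·11.0) / (0.08 + 0.08 + 0.16)
  = 1.4240 / 0.3200 = 4.45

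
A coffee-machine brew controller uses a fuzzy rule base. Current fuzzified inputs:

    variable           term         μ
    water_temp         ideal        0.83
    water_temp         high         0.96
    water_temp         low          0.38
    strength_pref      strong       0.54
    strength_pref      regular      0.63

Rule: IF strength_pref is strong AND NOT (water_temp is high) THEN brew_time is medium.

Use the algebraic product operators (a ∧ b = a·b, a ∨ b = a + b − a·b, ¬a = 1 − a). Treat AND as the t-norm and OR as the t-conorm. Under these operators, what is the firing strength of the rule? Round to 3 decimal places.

firing strength: strong=0.54, ¬high=1−0.96=0.04; AND[a·b] → w = 0.0216

0.022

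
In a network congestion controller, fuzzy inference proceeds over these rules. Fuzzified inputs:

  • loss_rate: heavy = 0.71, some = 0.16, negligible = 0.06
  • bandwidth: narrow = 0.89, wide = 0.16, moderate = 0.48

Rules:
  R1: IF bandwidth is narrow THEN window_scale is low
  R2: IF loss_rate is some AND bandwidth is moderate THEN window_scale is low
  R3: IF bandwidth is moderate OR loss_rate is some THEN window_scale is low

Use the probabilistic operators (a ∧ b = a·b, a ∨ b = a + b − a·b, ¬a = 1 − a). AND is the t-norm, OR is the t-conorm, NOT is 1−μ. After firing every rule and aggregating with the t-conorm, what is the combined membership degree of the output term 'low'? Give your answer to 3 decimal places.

0.956

R1: narrow=0.89 → w = 0.8900
R2: some=0.16, moderate=0.48; AND[a·b] → w = 0.0768
R3: moderate=0.48, some=0.16; OR[a + b − a·b] → w = 0.5632
Rules with consequent 'low': {R1, R2, R3} → strengths 0.8900, 0.0768, 0.5632
Aggregate via t-conorm [a + b − a·b]: 0.9556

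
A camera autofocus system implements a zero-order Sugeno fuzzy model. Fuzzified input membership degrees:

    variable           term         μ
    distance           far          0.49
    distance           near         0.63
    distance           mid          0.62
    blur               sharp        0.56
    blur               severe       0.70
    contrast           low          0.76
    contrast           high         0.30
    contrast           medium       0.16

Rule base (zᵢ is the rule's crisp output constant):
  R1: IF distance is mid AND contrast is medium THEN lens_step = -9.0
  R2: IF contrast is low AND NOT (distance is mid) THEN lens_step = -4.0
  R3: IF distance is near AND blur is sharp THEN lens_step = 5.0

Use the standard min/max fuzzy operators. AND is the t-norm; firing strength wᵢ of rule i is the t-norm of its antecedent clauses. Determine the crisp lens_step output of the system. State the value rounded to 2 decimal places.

-0.15

R1 (z=-9.0): mid=0.62, medium=0.16; AND[min(a, b)] → w = 0.16
R2 (z=-4.0): low=0.76, ¬mid=1−0.62=0.38; AND[min(a, b)] → w = 0.38
R3 (z=5.0): near=0.63, sharp=0.56; AND[min(a, b)] → w = 0.56
Weighted average = (0.16·-9.0 + 0.38·-4.0 + 0.56·5.0) / (0.16 + 0.38 + 0.56)
  = -0.1600 / 1.1000 = -0.15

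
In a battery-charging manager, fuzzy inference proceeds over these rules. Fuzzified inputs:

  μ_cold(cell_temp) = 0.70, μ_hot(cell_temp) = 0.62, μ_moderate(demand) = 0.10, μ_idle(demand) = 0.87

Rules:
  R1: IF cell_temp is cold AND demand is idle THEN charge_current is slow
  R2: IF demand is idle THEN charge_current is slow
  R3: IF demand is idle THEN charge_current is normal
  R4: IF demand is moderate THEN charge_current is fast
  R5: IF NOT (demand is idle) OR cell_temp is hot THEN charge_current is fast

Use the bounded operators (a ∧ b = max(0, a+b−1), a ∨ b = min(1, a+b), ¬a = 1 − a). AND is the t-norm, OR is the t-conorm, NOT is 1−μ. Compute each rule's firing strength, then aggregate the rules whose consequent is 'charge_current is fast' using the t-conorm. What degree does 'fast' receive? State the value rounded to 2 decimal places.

0.85

R1: cold=0.70, idle=0.87; AND[max(0, a+b−1)] → w = 0.57
R2: idle=0.87 → w = 0.87
R3: idle=0.87 → w = 0.87
R4: moderate=0.10 → w = 0.10
R5: ¬idle=1−0.87=0.13, hot=0.62; OR[min(1, a+b)] → w = 0.75
Rules with consequent 'fast': {R4, R5} → strengths 0.10, 0.75
Aggregate via t-conorm [min(1, a+b)]: 0.85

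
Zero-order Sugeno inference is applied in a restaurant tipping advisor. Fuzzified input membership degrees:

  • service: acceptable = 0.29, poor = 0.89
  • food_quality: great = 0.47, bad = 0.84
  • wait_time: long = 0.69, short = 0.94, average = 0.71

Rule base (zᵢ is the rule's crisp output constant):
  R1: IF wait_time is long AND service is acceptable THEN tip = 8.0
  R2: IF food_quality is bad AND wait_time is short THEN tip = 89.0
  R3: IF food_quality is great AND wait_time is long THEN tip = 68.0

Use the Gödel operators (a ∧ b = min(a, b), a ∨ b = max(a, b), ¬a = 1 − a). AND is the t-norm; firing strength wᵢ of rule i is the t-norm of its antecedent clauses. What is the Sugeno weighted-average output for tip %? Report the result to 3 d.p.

R1 (z=8.0): long=0.69, acceptable=0.29; AND[min(a, b)] → w = 0.29
R2 (z=89.0): bad=0.84, short=0.94; AND[min(a, b)] → w = 0.84
R3 (z=68.0): great=0.47, long=0.69; AND[min(a, b)] → w = 0.47
Weighted average = (0.29·8.0 + 0.84·89.0 + 0.47·68.0) / (0.29 + 0.84 + 0.47)
  = 109.0400 / 1.6000 = 68.150

68.150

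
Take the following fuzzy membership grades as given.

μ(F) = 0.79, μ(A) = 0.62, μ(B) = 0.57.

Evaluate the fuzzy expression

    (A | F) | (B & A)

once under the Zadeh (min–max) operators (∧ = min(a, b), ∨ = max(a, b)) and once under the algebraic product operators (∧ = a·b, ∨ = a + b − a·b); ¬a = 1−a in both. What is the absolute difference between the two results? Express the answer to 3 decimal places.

Under Zadeh (min–max):
  A | F = max(a, b) on (0.62, 0.79) = 0.79
  B & A = min(a, b) on (0.57, 0.62) = 0.57
  (A | F) | (B & A) = max(a, b) on (0.79, 0.57) = 0.79
  → value = 0.7900
Under algebraic product:
  A | F = a + b − a·b on (0.6200, 0.7900) = 0.9202
  B & A = a·b on (0.5700, 0.6200) = 0.3534
  (A | F) | (B & A) = a + b − a·b on (0.9202, 0.3534) = 0.9484
  → value = 0.9484
|0.7900 − 0.9484| = 0.158

0.158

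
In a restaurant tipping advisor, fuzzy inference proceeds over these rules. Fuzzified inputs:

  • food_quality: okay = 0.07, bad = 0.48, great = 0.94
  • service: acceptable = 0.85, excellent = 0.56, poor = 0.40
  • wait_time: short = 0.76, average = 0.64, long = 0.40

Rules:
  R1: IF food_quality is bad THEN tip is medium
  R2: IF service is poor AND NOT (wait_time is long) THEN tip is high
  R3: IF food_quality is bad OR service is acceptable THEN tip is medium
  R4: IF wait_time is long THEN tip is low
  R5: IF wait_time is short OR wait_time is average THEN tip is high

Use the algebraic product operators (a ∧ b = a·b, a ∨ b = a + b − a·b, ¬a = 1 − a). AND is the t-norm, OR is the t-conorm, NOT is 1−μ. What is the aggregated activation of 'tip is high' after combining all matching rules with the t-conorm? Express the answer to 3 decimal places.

0.934

R1: bad=0.48 → w = 0.4800
R2: poor=0.40, ¬long=1−0.40=0.60; AND[a·b] → w = 0.2400
R3: bad=0.48, acceptable=0.85; OR[a + b − a·b] → w = 0.9220
R4: long=0.40 → w = 0.4000
R5: short=0.76, average=0.64; OR[a + b − a·b] → w = 0.9136
Rules with consequent 'high': {R2, R5} → strengths 0.2400, 0.9136
Aggregate via t-conorm [a + b − a·b]: 0.9343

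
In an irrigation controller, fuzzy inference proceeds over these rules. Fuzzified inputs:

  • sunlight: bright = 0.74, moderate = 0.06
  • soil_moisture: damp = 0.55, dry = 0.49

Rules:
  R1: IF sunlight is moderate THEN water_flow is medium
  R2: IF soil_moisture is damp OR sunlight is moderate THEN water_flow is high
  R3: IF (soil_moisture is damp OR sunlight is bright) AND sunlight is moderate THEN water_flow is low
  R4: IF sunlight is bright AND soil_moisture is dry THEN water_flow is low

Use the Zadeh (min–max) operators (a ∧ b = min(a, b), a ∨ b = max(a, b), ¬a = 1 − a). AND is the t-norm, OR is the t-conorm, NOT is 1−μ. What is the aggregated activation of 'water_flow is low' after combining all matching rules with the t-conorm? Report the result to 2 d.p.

0.49

R1: moderate=0.06 → w = 0.06
R2: damp=0.55, moderate=0.06; OR[max(a, b)] → w = 0.55
R3: (damp=0.55 OR bright=0.74) = 0.74; AND[min(a, b)] with moderate=0.06 → w = 0.06
R4: bright=0.74, dry=0.49; AND[min(a, b)] → w = 0.49
Rules with consequent 'low': {R3, R4} → strengths 0.06, 0.49
Aggregate via t-conorm [max(a, b)]: 0.49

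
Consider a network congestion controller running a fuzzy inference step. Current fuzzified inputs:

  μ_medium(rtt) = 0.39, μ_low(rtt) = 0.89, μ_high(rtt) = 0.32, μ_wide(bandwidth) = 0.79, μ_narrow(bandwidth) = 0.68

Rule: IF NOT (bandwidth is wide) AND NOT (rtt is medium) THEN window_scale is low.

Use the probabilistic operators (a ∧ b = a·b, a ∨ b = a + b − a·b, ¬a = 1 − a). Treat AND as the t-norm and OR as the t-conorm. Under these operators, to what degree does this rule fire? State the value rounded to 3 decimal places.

0.128

firing strength: ¬wide=1−0.79=0.21, ¬medium=1−0.39=0.61; AND[a·b] → w = 0.1281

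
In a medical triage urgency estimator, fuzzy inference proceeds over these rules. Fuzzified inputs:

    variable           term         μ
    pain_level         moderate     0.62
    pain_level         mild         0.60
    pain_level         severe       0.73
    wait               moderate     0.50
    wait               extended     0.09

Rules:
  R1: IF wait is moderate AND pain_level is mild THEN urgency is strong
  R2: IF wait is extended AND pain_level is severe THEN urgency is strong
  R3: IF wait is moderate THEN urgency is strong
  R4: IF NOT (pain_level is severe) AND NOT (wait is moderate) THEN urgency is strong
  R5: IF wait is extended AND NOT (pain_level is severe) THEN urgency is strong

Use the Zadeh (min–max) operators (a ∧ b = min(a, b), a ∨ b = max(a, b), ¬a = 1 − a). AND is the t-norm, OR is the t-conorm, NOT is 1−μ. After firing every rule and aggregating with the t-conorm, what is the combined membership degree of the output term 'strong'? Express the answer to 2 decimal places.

R1: moderate=0.50, mild=0.60; AND[min(a, b)] → w = 0.50
R2: extended=0.09, severe=0.73; AND[min(a, b)] → w = 0.09
R3: moderate=0.50 → w = 0.50
R4: ¬severe=1−0.73=0.27, ¬moderate=1−0.50=0.50; AND[min(a, b)] → w = 0.27
R5: extended=0.09, ¬severe=1−0.73=0.27; AND[min(a, b)] → w = 0.09
Rules with consequent 'strong': {R1, R2, R3, R4, R5} → strengths 0.50, 0.09, 0.50, 0.27, 0.09
Aggregate via t-conorm [max(a, b)]: 0.50

0.50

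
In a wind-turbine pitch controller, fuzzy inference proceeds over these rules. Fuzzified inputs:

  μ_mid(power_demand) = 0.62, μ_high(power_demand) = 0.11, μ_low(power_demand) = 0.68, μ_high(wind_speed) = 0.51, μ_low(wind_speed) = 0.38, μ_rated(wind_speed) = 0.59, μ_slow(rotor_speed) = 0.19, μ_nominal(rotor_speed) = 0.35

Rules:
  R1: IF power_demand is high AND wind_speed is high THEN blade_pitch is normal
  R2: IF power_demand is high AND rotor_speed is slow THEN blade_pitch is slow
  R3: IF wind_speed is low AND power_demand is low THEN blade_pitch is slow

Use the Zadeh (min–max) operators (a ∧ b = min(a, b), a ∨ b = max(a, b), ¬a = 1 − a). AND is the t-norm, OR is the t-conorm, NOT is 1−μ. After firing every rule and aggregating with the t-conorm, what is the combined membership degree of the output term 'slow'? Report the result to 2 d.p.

0.38

R1: high=0.11, high=0.51; AND[min(a, b)] → w = 0.11
R2: high=0.11, slow=0.19; AND[min(a, b)] → w = 0.11
R3: low=0.38, low=0.68; AND[min(a, b)] → w = 0.38
Rules with consequent 'slow': {R2, R3} → strengths 0.11, 0.38
Aggregate via t-conorm [max(a, b)]: 0.38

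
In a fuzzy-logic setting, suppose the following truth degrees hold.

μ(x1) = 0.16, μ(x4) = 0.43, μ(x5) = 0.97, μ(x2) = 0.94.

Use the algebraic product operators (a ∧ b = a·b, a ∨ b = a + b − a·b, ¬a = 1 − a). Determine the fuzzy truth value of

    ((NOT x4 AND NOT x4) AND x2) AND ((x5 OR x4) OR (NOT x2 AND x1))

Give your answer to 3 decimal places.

NOT x4 = 1 − 0.4300 = 0.5700
NOT x4 = 1 − 0.4300 = 0.5700
NOT x4 AND NOT x4 = a·b on (0.5700, 0.5700) = 0.3249
(NOT x4 AND NOT x4) AND x2 = a·b on (0.3249, 0.9400) = 0.3054
x5 OR x4 = a + b − a·b on (0.9700, 0.4300) = 0.9829
NOT x2 = 1 − 0.9400 = 0.0600
NOT x2 AND x1 = a·b on (0.0600, 0.1600) = 0.0096
(x5 OR x4) OR (NOT x2 AND x1) = a + b − a·b on (0.9829, 0.0096) = 0.9831
((NOT x4 AND NOT x4) AND x2) AND ((x5 OR x4) OR (NOT x2 AND x1)) = a·b on (0.3054, 0.9831) = 0.3002

0.300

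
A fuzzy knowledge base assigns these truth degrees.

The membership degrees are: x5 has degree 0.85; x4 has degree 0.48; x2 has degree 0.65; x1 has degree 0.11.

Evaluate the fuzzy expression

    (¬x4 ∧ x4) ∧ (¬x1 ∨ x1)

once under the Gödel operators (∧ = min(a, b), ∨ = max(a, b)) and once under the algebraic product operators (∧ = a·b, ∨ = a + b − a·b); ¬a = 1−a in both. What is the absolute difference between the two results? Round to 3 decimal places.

Under Gödel:
  ¬x4 = 1 − 0.48 = 0.52
  ¬x4 ∧ x4 = min(a, b) on (0.52, 0.48) = 0.48
  ¬x1 = 1 − 0.11 = 0.89
  ¬x1 ∨ x1 = max(a, b) on (0.89, 0.11) = 0.89
  (¬x4 ∧ x4) ∧ (¬x1 ∨ x1) = min(a, b) on (0.48, 0.89) = 0.48
  → value = 0.4800
Under algebraic product:
  ¬x4 = 1 − 0.4800 = 0.5200
  ¬x4 ∧ x4 = a·b on (0.5200, 0.4800) = 0.2496
  ¬x1 = 1 − 0.1100 = 0.8900
  ¬x1 ∨ x1 = a + b − a·b on (0.8900, 0.1100) = 0.9021
  (¬x4 ∧ x4) ∧ (¬x1 ∨ x1) = a·b on (0.2496, 0.9021) = 0.2252
  → value = 0.2252
|0.4800 − 0.2252| = 0.255

0.255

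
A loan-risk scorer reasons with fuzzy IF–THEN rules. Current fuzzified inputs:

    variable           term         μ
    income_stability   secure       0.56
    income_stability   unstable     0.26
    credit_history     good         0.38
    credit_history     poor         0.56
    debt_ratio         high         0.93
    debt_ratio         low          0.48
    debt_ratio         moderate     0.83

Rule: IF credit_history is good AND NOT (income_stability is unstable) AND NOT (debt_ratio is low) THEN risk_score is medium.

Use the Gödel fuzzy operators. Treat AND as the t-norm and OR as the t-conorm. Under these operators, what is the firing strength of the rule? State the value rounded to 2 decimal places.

firing strength: good=0.38, ¬unstable=1−0.26=0.74, ¬low=1−0.48=0.52; AND[min(a, b)] → w = 0.38

0.38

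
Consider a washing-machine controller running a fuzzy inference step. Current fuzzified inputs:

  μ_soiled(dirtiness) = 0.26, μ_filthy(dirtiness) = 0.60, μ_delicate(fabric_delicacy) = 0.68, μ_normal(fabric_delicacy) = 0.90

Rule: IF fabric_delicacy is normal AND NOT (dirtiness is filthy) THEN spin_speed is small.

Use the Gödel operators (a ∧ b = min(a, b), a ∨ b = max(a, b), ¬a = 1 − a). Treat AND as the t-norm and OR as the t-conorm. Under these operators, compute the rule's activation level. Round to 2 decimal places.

firing strength: normal=0.90, ¬filthy=1−0.60=0.40; AND[min(a, b)] → w = 0.40

0.40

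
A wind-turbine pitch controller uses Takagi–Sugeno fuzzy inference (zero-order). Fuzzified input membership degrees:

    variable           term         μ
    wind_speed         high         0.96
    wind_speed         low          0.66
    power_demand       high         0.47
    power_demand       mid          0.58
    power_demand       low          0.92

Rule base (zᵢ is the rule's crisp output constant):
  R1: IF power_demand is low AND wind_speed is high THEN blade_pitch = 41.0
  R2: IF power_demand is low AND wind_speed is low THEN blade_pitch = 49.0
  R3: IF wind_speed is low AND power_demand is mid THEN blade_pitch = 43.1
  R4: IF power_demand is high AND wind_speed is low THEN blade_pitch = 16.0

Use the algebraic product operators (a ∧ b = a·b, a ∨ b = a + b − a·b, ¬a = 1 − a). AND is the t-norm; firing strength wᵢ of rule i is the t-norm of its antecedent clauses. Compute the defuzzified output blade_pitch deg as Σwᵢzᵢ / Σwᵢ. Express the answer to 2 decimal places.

R1 (z=41.0): low=0.92, high=0.96; AND[a·b] → w = 0.8832
R2 (z=49.0): low=0.92, low=0.66; AND[a·b] → w = 0.6072
R3 (z=43.1): low=0.66, mid=0.58; AND[a·b] → w = 0.3828
R4 (z=16.0): high=0.47, low=0.66; AND[a·b] → w = 0.3102
Weighted average = (0.8832·41.0 + 0.6072·49.0 + 0.3828·43.1 + 0.3102·16.0) / (0.8832 + 0.6072 + 0.3828 + 0.3102)
  = 87.4259 / 2.1834 = 40.04

40.04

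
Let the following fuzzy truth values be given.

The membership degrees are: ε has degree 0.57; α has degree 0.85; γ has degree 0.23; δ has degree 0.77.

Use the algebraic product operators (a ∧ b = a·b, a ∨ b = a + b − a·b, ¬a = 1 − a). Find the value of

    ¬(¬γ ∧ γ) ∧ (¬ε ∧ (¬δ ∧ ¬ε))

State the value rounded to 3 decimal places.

0.035

¬γ = 1 − 0.2300 = 0.7700
¬γ ∧ γ = a·b on (0.7700, 0.2300) = 0.1771
¬(¬γ ∧ γ) = 1 − 0.1771 = 0.8229
¬ε = 1 − 0.5700 = 0.4300
¬δ = 1 − 0.7700 = 0.2300
¬ε = 1 − 0.5700 = 0.4300
¬δ ∧ ¬ε = a·b on (0.2300, 0.4300) = 0.0989
¬ε ∧ (¬δ ∧ ¬ε) = a·b on (0.4300, 0.0989) = 0.0425
¬(¬γ ∧ γ) ∧ (¬ε ∧ (¬δ ∧ ¬ε)) = a·b on (0.8229, 0.0425) = 0.0350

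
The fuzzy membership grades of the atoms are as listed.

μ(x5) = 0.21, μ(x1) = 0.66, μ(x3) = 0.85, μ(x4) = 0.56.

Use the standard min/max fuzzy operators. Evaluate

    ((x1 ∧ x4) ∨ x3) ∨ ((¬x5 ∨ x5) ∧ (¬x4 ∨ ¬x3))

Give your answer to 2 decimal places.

0.85

x1 ∧ x4 = min(a, b) on (0.66, 0.56) = 0.56
(x1 ∧ x4) ∨ x3 = max(a, b) on (0.56, 0.85) = 0.85
¬x5 = 1 − 0.21 = 0.79
¬x5 ∨ x5 = max(a, b) on (0.79, 0.21) = 0.79
¬x4 = 1 − 0.56 = 0.44
¬x3 = 1 − 0.85 = 0.15
¬x4 ∨ ¬x3 = max(a, b) on (0.44, 0.15) = 0.44
(¬x5 ∨ x5) ∧ (¬x4 ∨ ¬x3) = min(a, b) on (0.79, 0.44) = 0.44
((x1 ∧ x4) ∨ x3) ∨ ((¬x5 ∨ x5) ∧ (¬x4 ∨ ¬x3)) = max(a, b) on (0.85, 0.44) = 0.85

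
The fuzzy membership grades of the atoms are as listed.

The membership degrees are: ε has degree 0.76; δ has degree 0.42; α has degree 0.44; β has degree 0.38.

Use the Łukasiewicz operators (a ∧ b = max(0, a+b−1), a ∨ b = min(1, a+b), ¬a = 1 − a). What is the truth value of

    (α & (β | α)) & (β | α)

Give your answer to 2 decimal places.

β | α = min(1, a+b) on (0.38, 0.44) = 0.82
α & (β | α) = max(0, a+b−1) on (0.44, 0.82) = 0.26
β | α = min(1, a+b) on (0.38, 0.44) = 0.82
(α & (β | α)) & (β | α) = max(0, a+b−1) on (0.26, 0.82) = 0.08

0.08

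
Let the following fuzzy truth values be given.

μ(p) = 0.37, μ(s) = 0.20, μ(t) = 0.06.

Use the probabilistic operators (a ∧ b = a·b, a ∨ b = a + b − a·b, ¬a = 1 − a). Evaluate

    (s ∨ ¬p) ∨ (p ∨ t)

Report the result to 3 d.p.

0.825

¬p = 1 − 0.3700 = 0.6300
s ∨ ¬p = a + b − a·b on (0.2000, 0.6300) = 0.7040
p ∨ t = a + b − a·b on (0.3700, 0.0600) = 0.4078
(s ∨ ¬p) ∨ (p ∨ t) = a + b − a·b on (0.7040, 0.4078) = 0.8247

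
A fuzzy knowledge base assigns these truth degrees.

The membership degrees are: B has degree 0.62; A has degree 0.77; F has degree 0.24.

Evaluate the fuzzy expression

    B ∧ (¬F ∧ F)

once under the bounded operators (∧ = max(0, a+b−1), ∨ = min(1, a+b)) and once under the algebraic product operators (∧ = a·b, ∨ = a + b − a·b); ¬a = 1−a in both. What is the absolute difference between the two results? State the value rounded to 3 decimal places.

Under bounded:
  ¬F = 1 − 0.24 = 0.76
  ¬F ∧ F = max(0, a+b−1) on (0.76, 0.24) = 0.00
  B ∧ (¬F ∧ F) = max(0, a+b−1) on (0.62, 0.00) = 0.00
  → value = 0.0000
Under algebraic product:
  ¬F = 1 − 0.2400 = 0.7600
  ¬F ∧ F = a·b on (0.7600, 0.2400) = 0.1824
  B ∧ (¬F ∧ F) = a·b on (0.6200, 0.1824) = 0.1131
  → value = 0.1131
|0.0000 − 0.1131| = 0.113

0.113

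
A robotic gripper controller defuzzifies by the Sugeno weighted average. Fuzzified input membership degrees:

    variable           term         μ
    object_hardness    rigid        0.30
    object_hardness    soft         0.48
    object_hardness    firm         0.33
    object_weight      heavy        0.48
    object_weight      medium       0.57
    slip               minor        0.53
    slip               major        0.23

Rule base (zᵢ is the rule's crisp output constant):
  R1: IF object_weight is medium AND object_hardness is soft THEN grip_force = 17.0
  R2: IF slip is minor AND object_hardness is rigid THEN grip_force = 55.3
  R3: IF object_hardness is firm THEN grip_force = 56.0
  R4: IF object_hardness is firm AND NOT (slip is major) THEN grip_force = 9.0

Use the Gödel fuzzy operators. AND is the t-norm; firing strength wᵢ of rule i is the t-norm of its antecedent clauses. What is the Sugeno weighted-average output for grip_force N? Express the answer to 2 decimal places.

32.08

R1 (z=17.0): medium=0.57, soft=0.48; AND[min(a, b)] → w = 0.48
R2 (z=55.3): minor=0.53, rigid=0.30; AND[min(a, b)] → w = 0.30
R3 (z=56.0): firm=0.33 → w = 0.33
R4 (z=9.0): firm=0.33, ¬major=1−0.23=0.77; AND[min(a, b)] → w = 0.33
Weighted average = (0.48·17.0 + 0.30·55.3 + 0.33·56.0 + 0.33·9.0) / (0.48 + 0.30 + 0.33 + 0.33)
  = 46.2000 / 1.4400 = 32.08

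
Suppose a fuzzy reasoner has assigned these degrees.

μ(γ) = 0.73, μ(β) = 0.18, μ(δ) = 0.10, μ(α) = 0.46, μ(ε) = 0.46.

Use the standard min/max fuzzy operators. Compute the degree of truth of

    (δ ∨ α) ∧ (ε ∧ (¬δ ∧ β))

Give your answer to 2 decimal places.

0.18

δ ∨ α = max(a, b) on (0.10, 0.46) = 0.46
¬δ = 1 − 0.10 = 0.90
¬δ ∧ β = min(a, b) on (0.90, 0.18) = 0.18
ε ∧ (¬δ ∧ β) = min(a, b) on (0.46, 0.18) = 0.18
(δ ∨ α) ∧ (ε ∧ (¬δ ∧ β)) = min(a, b) on (0.46, 0.18) = 0.18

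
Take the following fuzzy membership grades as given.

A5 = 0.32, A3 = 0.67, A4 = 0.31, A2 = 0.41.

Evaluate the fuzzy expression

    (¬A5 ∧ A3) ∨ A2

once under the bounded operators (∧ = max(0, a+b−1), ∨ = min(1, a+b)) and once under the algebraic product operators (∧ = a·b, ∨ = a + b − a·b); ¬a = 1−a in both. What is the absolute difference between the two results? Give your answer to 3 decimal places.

0.081

Under bounded:
  ¬A5 = 1 − 0.32 = 0.68
  ¬A5 ∧ A3 = max(0, a+b−1) on (0.68, 0.67) = 0.35
  (¬A5 ∧ A3) ∨ A2 = min(1, a+b) on (0.35, 0.41) = 0.76
  → value = 0.7600
Under algebraic product:
  ¬A5 = 1 − 0.3200 = 0.6800
  ¬A5 ∧ A3 = a·b on (0.6800, 0.6700) = 0.4556
  (¬A5 ∧ A3) ∨ A2 = a + b − a·b on (0.4556, 0.4100) = 0.6788
  → value = 0.6788
|0.7600 − 0.6788| = 0.081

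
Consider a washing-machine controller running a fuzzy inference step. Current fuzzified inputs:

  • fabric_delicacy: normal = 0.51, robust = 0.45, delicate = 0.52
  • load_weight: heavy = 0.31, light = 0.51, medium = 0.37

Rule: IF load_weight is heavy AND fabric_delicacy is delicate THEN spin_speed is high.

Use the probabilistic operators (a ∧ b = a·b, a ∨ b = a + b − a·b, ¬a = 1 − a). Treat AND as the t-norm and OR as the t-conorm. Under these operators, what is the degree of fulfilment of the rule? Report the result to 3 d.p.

firing strength: heavy=0.31, delicate=0.52; AND[a·b] → w = 0.1612

0.161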